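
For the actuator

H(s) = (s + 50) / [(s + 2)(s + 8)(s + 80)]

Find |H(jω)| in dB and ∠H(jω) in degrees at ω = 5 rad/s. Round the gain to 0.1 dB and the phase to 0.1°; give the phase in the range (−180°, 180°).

-38.2 dB, -98.1°

At s = jω = j5:
zero (s+50): 50 + j5 → |·| = √(50²+5²) = √2525 ≈ 50.249, ∠ = arctan(5/50) ≈ 5.71°
pole (s+2): 2 + j5 → |·| = √(2²+5²) = √29 ≈ 5.3852, ∠ = arctan(5/2) ≈ 68.20°
pole (s+8): 8 + j5 → |·| = √(8²+5²) = √89 ≈ 9.434, ∠ = arctan(5/8) ≈ 32.01°
pole (s+80): 80 + j5 → |·| = √(80²+5²) = √6425 ≈ 80.156, ∠ = arctan(5/80) ≈ 3.58°
|H| = 1 · 50.249 / 4072.2 ≈ 0.01234
Gain = 20 log₁₀(0.01234) ≈ -38.17 dB
∠H = 5.71° − 103.79° = -98.08°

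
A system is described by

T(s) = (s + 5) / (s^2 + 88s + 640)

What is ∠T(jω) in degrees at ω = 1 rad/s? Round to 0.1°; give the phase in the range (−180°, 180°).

3.5°

Substitute s = j1:
Numerator: (j1) + 5 = 5 + j1
Denominator: (j1)^2 + 88(j1) + 640 = 639 + j88
|N| = √(5² + 1²) ≈ 5.099, ∠N ≈ 11.31°
|D| = √(639² + 88²) ≈ 645.03, ∠D ≈ 7.84°
∠T = 11.31° − 7.84° = 3.47°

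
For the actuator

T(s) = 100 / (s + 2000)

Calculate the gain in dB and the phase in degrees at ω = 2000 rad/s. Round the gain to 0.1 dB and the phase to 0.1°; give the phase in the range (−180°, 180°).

Substitute s = j2000:
Numerator: 100 = 100 + j0
Denominator: (j2000) + 2000 = 2000 + j2000
|N| = √(100² + 0²) ≈ 100, ∠N ≈ 0.00°
|D| = √(2000² + 2000²) ≈ 2828.4, ∠D ≈ 45.00°
|T| = 100 / 2828.4 ≈ 0.035356
Gain = 20 log₁₀(0.035356) ≈ -29.03 dB
∠T = 0.00° − 45.00° = -45.00°

-29.0 dB, -45.0°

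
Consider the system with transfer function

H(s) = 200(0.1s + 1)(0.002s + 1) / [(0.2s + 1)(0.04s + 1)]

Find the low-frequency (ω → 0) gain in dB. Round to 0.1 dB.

46.0 dB

H(0) = 200 · 1 / 1 = 200
20 log₁₀(200) ≈ 46.02 dB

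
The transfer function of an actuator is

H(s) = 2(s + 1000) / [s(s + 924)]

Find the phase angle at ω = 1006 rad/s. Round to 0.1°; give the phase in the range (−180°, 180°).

At s = jω = j1006:
zero (s+1000): 1000 + j1006 → |·| = √(1000²+1006²) = √2012036 ≈ 1418.5, ∠ = arctan(1006/1000) ≈ 45.17°
pole (s+924): 924 + j1006 → |·| = √(924²+1006²) = √1865812 ≈ 1365.9, ∠ = arctan(1006/924) ≈ 47.43°
pole at origin: |s| = 1006, ∠ = 90.00° (in denominator)
∠H = 45.17° − 137.43° = -92.26°

-92.3°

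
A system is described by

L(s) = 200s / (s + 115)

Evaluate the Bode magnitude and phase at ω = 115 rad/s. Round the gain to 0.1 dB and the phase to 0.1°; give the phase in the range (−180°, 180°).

43.0 dB, 45.0°

At s = jω = j115:
zero at origin: s = j115 → |·| = 115, ∠ = 90.00°
pole (s+115): 115 + j115 → |·| = √(115²+115²) = √26450 ≈ 162.63, ∠ = arctan(115/115) ≈ 45.00°
|L| = 200 · 115 / 162.63 ≈ 141.43
Gain = 20 log₁₀(141.43) ≈ 43.01 dB
∠L = 90.00° − 45.00° = 45.00°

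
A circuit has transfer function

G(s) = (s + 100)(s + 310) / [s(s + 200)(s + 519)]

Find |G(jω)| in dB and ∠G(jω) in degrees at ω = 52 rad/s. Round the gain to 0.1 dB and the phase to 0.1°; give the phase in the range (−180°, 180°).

At s = jω = j52:
zero (s+100): 100 + j52 → |·| = √(100²+52²) = √12704 ≈ 112.71, ∠ = arctan(52/100) ≈ 27.47°
zero (s+310): 310 + j52 → |·| = √(310²+52²) = √98804 ≈ 314.33, ∠ = arctan(52/310) ≈ 9.52°
pole (s+200): 200 + j52 → |·| = √(200²+52²) = √42704 ≈ 206.65, ∠ = arctan(52/200) ≈ 14.57°
pole (s+519): 519 + j52 → |·| = √(519²+52²) = √272065 ≈ 521.6, ∠ = arctan(52/519) ≈ 5.72°
pole at origin: |s| = 52, ∠ = 90.00° (in denominator)
|G| = 1 · 35428 / 5.605e+06 ≈ 0.0063208
Gain = 20 log₁₀(0.0063208) ≈ -43.98 dB
∠G = 36.99° − 110.29° = -73.30°

-44.0 dB, -73.3°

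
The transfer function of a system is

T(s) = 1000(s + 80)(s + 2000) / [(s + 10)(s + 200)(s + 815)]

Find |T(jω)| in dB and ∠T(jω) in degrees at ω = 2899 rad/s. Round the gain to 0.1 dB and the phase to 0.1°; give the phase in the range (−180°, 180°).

At s = jω = j2899:
zero (s+80): 80 + j2899 → |·| = √(80²+2899²) = √8410601 ≈ 2900.1, ∠ = arctan(2899/80) ≈ 88.42°
zero (s+2000): 2000 + j2899 → |·| = √(2000²+2899²) = √12404201 ≈ 3522, ∠ = arctan(2899/2000) ≈ 55.40°
pole (s+10): 10 + j2899 → |·| = √(10²+2899²) = √8404301 ≈ 2899, ∠ = arctan(2899/10) ≈ 89.80°
pole (s+200): 200 + j2899 → |·| = √(200²+2899²) = √8444201 ≈ 2905.9, ∠ = arctan(2899/200) ≈ 86.05°
pole (s+815): 815 + j2899 → |·| = √(815²+2899²) = √9068426 ≈ 3011.4, ∠ = arctan(2899/815) ≈ 74.30°
|T| = 1000 · 1.0214e+07 / 2.5369e+10 ≈ 0.40262
Gain = 20 log₁₀(0.40262) ≈ -7.90 dB
∠T = 143.82° − 250.15° = -106.33°

-7.9 dB, -106.3°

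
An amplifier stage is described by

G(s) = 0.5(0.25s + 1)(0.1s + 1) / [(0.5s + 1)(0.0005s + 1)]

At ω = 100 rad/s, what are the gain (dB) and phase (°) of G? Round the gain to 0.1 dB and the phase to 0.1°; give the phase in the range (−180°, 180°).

At ω = 100 rad/s:
zero (1 + j100·0.25) = 1 + j25 → |·| ≈ 25.02, ∠ ≈ 87.71°
zero (1 + j100·0.1) = 1 + j10 → |·| ≈ 10.05, ∠ ≈ 84.29°
pole (1 + j100·0.5) = 1 + j50 → |·| ≈ 50.01, ∠ ≈ 88.85°
pole (1 + j100·0.0005) = 1 + j0.05 → |·| ≈ 1.0012, ∠ ≈ 2.86°
|G| = 0.5 · 25.02 · 10.05 / (50.01 · 1.0012) ≈ 2.511
Gain = 20 log₁₀(2.511) ≈ 8.00 dB
∠G = (87.71° + 84.29°) − (88.85° + 2.86°) = 80.29°

8.0 dB, 80.3°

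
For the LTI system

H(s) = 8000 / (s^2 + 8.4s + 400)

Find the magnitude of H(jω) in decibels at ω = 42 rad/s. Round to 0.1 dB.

15.1 dB

At s = jω = j42:
quadratic: (j42)² + 8.4·j42 + 400 = -1364 + j352.8 → |·| ≈ 1408.9, ∠ ≈ 165.50°
|H| = 8000 / 1408.9 ≈ 5.6782
Gain = 20 log₁₀(5.6782) ≈ 15.08 dB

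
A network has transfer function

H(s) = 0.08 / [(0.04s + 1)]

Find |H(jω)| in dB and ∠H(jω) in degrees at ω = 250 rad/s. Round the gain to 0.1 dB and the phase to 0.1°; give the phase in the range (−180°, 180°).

At ω = 250 rad/s:
pole (1 + j250·0.04) = 1 + j10 → |·| ≈ 10.05, ∠ ≈ 84.29°
|H| = 0.08 · 1 / (10.05) ≈ 0.0079602
Gain = 20 log₁₀(0.0079602) ≈ -41.98 dB
∠H = (0°) − (84.29°) = -84.29°

-42.0 dB, -84.3°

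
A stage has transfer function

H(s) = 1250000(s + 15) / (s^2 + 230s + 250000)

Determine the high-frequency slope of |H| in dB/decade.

-20 dB/decade

Each pole contributes −20 dB/decade at high frequency; each zero contributes +20 dB/decade.
Net: 1 zero(s) − 2 pole(s) → -20 dB/decade.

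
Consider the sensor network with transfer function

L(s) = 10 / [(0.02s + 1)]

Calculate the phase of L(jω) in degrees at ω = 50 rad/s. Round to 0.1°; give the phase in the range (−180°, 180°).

-45.0°

At ω = 50 rad/s:
pole (1 + j50·0.02) = 1 + j1 → |·| ≈ 1.4142, ∠ ≈ 45.00°
∠L = (0°) − (45.00°) = -45.00°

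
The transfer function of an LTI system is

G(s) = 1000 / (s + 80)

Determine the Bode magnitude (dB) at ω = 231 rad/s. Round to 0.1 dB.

12.2 dB

At s = jω = j231:
pole (s+80): 80 + j231 → |·| = √(80²+231²) = √59761 ≈ 244.46, ∠ = arctan(231/80) ≈ 70.90°
|G| = 1000 / 244.46 ≈ 4.0906
Gain = 20 log₁₀(4.0906) ≈ 12.24 dB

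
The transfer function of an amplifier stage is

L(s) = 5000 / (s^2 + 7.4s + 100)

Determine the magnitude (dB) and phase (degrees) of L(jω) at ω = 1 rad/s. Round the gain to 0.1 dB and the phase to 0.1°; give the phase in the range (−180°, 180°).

34.0 dB, -4.3°

At s = jω = j1:
quadratic: (j1)² + 7.4·j1 + 100 = 99 + j7.4 → |·| ≈ 99.276, ∠ ≈ 4.27°
|L| = 5000 / 99.276 ≈ 50.365
Gain = 20 log₁₀(50.365) ≈ 34.04 dB
∠L = 0.00° − 4.27° = -4.27°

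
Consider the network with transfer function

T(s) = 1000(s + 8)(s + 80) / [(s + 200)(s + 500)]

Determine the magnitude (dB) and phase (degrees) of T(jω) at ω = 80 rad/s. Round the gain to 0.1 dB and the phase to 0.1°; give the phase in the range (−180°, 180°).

At s = jω = j80:
zero (s+8): 8 + j80 → |·| = √(8²+80²) = √6464 ≈ 80.399, ∠ = arctan(80/8) ≈ 84.29°
zero (s+80): 80 + j80 → |·| = √(80²+80²) = √12800 ≈ 113.14, ∠ = arctan(80/80) ≈ 45.00°
pole (s+200): 200 + j80 → |·| = √(200²+80²) = √46400 ≈ 215.41, ∠ = arctan(80/200) ≈ 21.80°
pole (s+500): 500 + j80 → |·| = √(500²+80²) = √256400 ≈ 506.36, ∠ = arctan(80/500) ≈ 9.09°
|T| = 1000 · 9096.3 / 1.0908e+05 ≈ 83.391
Gain = 20 log₁₀(83.391) ≈ 38.42 dB
∠T = 129.29° − 30.89° = 98.40°

38.4 dB, 98.4°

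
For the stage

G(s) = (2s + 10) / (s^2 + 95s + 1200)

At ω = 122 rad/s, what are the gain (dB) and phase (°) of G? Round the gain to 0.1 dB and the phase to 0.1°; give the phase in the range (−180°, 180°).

Substitute s = j122:
Numerator: 2(j122) + 10 = 10 + j244
Denominator: (j122)^2 + 95(j122) + 1200 = -13684 + j11590
|N| = √(10² + 244²) ≈ 244.2, ∠N ≈ 87.65°
|D| = √(13684² + 11590²) ≈ 17933, ∠D ≈ 139.74°
|G| = 244.2 / 17933 ≈ 0.013617
Gain = 20 log₁₀(0.013617) ≈ -37.32 dB
∠G = 87.65° − 139.74° = -52.09°

-37.3 dB, -52.1°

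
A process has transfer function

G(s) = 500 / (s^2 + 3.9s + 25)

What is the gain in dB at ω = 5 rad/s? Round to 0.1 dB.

28.2 dB

At s = jω = j5:
quadratic: (j5)² + 3.9·j5 + 25 = 0 + j19.5 → |·| ≈ 19.5, ∠ ≈ 90.00°
|G| = 500 / 19.5 ≈ 25.641
Gain = 20 log₁₀(25.641) ≈ 28.18 dB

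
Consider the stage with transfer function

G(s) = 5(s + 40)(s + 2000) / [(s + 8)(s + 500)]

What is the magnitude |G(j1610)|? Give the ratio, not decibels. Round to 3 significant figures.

At s = jω = j1610:
zero (s+40): 40 + j1610 → |·| = √(40²+1610²) = √2593700 ≈ 1610.5, ∠ = arctan(1610/40) ≈ 88.58°
zero (s+2000): 2000 + j1610 → |·| = √(2000²+1610²) = √6592100 ≈ 2567.5, ∠ = arctan(1610/2000) ≈ 38.83°
pole (s+8): 8 + j1610 → |·| = √(8²+1610²) = √2592164 ≈ 1610, ∠ = arctan(1610/8) ≈ 89.72°
pole (s+500): 500 + j1610 → |·| = √(500²+1610²) = √2842100 ≈ 1685.9, ∠ = arctan(1610/500) ≈ 72.75°
|G| = 5 · 4.135e+06 / 2.7143e+06 ≈ 7.6171

7.62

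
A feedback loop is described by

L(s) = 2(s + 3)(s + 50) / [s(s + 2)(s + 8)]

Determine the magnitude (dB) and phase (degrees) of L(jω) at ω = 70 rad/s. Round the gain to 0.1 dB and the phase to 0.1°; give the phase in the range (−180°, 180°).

-29.1 dB, -119.8°

At s = jω = j70:
zero (s+3): 3 + j70 → |·| = √(3²+70²) = √4909 ≈ 70.064, ∠ = arctan(70/3) ≈ 87.55°
zero (s+50): 50 + j70 → |·| = √(50²+70²) = √7400 ≈ 86.023, ∠ = arctan(70/50) ≈ 54.46°
pole (s+2): 2 + j70 → |·| = √(2²+70²) = √4904 ≈ 70.029, ∠ = arctan(70/2) ≈ 88.36°
pole (s+8): 8 + j70 → |·| = √(8²+70²) = √4964 ≈ 70.456, ∠ = arctan(70/8) ≈ 83.48°
pole at origin: |s| = 70, ∠ = 90.00° (in denominator)
|L| = 2 · 6027.1 / 3.4538e+05 ≈ 0.034901
Gain = 20 log₁₀(0.034901) ≈ -29.14 dB
∠L = 142.01° − 261.84° = -119.83°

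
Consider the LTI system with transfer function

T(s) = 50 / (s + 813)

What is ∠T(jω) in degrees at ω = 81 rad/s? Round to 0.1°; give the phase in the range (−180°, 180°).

-5.7°

Substitute s = j81:
Numerator: 50 = 50 + j0
Denominator: (j81) + 813 = 813 + j81
|N| = √(50² + 0²) ≈ 50, ∠N ≈ 0.00°
|D| = √(813² + 81²) ≈ 817.03, ∠D ≈ 5.69°
∠T = 0.00° − 5.69° = -5.69°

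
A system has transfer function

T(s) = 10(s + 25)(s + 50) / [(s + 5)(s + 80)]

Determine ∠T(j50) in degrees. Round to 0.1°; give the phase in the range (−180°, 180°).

-7.9°

At s = jω = j50:
zero (s+25): 25 + j50 → |·| = √(25²+50²) = √3125 ≈ 55.902, ∠ = arctan(50/25) ≈ 63.43°
zero (s+50): 50 + j50 → |·| = √(50²+50²) = √5000 ≈ 70.711, ∠ = arctan(50/50) ≈ 45.00°
pole (s+5): 5 + j50 → |·| = √(5²+50²) = √2525 ≈ 50.249, ∠ = arctan(50/5) ≈ 84.29°
pole (s+80): 80 + j50 → |·| = √(80²+50²) = √8900 ≈ 94.34, ∠ = arctan(50/80) ≈ 32.01°
∠T = 108.43° − 116.30° = -7.87°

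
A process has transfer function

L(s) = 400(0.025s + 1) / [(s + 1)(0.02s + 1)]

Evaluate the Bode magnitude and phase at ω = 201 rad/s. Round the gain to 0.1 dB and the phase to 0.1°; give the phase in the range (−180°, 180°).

At ω = 201 rad/s:
zero (1 + j201·0.025) = 1 + j5.025 → |·| ≈ 5.1235, ∠ ≈ 78.74°
pole (1 + j201·1) = 1 + j201 → |·| ≈ 201, ∠ ≈ 89.71°
pole (1 + j201·0.02) = 1 + j4.02 → |·| ≈ 4.1425, ∠ ≈ 76.03°
|L| = 400 · 5.1235 / (201 · 4.1425) ≈ 2.4613
Gain = 20 log₁₀(2.4613) ≈ 7.82 dB
∠L = (78.74°) − (89.71° + 76.03°) = -87.00°

7.8 dB, -87.0°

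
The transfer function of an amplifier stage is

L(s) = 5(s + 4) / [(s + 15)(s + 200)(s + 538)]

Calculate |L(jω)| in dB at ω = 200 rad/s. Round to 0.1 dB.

At s = jω = j200:
zero (s+4): 4 + j200 → |·| = √(4²+200²) = √40016 ≈ 200.04, ∠ = arctan(200/4) ≈ 88.85°
pole (s+15): 15 + j200 → |·| = √(15²+200²) = √40225 ≈ 200.56, ∠ = arctan(200/15) ≈ 85.71°
pole (s+200): 200 + j200 → |·| = √(200²+200²) = √80000 ≈ 282.84, ∠ = arctan(200/200) ≈ 45.00°
pole (s+538): 538 + j200 → |·| = √(538²+200²) = √329444 ≈ 573.97, ∠ = arctan(200/538) ≈ 20.39°
|L| = 5 · 200.04 / 3.2559e+07 ≈ 3.072e-05
Gain = 20 log₁₀(3.072e-05) ≈ -90.25 dB

-90.3 dB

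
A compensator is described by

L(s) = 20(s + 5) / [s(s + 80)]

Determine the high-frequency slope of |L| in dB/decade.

-20 dB/decade

Each pole contributes −20 dB/decade at high frequency; each zero contributes +20 dB/decade.
Net: 1 zero(s) − 2 pole(s) → -20 dB/decade.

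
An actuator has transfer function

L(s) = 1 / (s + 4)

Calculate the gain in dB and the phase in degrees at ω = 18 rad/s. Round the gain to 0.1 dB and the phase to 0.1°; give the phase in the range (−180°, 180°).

-25.3 dB, -77.5°

Substitute s = j18:
Numerator: 1 = 1 + j0
Denominator: (j18) + 4 = 4 + j18
|N| = √(1² + 0²) ≈ 1, ∠N ≈ 0.00°
|D| = √(4² + 18²) ≈ 18.439, ∠D ≈ 77.47°
|L| = 1 / 18.439 ≈ 0.054233
Gain = 20 log₁₀(0.054233) ≈ -25.31 dB
∠L = 0.00° − 77.47° = -77.47°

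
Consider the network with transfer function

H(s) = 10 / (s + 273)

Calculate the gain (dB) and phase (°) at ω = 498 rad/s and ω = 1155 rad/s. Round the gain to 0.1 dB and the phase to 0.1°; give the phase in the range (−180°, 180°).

At s = jω = j498:
pole (s+273): 273 + j498 → |·| = √(273²+498²) = √322533 ≈ 567.92, ∠ = arctan(498/273) ≈ 61.27°
|H| = 10 / 567.92 ≈ 0.017608
Gain = 20 log₁₀(0.017608) ≈ -35.09 dB
∠H = 0.00° − 61.27° = -61.27°

At s = jω = j1155:
pole (s+273): 273 + j1155 → |·| = √(273²+1155²) = √1408554 ≈ 1186.8, ∠ = arctan(1155/273) ≈ 76.70°
|H| = 10 / 1186.8 ≈ 0.008426
Gain = 20 log₁₀(0.008426) ≈ -41.49 dB
∠H = 0.00° − 76.70° = -76.70°

ω = 498: -35.1 dB, -61.3°; ω = 1155: -41.5 dB, -76.7°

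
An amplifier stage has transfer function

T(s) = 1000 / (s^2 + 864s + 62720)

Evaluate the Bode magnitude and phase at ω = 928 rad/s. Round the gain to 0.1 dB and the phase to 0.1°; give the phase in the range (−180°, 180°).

Substitute s = j928:
Numerator: 1000 = 1000 + j0
Denominator: (j928)^2 + 864(j928) + 62720 = -798464 + j801792
|N| = √(1000² + 0²) ≈ 1000, ∠N ≈ 0.00°
|D| = √(798464² + 801792²) ≈ 1.1316e+06, ∠D ≈ 134.88°
|T| = 1000 / 1.1316e+06 ≈ 0.0008837
Gain = 20 log₁₀(0.0008837) ≈ -61.07 dB
∠T = 0.00° − 134.88° = -134.88°

-61.1 dB, -134.9°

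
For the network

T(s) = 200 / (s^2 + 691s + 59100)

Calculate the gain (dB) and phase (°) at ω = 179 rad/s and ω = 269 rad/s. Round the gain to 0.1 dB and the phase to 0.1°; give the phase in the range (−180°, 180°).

ω = 179: -56.0 dB, -77.7°; ω = 269: -59.4 dB, -94.1°

Substitute s = j179:
Numerator: 200 = 200 + j0
Denominator: (j179)^2 + 691(j179) + 59100 = 27059 + j123689
|N| = √(200² + 0²) ≈ 200, ∠N ≈ 0.00°
|D| = √(27059² + 123689²) ≈ 1.2661e+05, ∠D ≈ 77.66°
|T| = 200 / 1.2661e+05 ≈ 0.0015797
Gain = 20 log₁₀(0.0015797) ≈ -56.03 dB
∠T = 0.00° − 77.66° = -77.66°

Substitute s = j269:
Numerator: 200 = 200 + j0
Denominator: (j269)^2 + 691(j269) + 59100 = -13261 + j185879
|N| = √(200² + 0²) ≈ 200, ∠N ≈ 0.00°
|D| = √(13261² + 185879²) ≈ 1.8635e+05, ∠D ≈ 94.08°
|T| = 200 / 1.8635e+05 ≈ 0.0010732
Gain = 20 log₁₀(0.0010732) ≈ -59.39 dB
∠T = 0.00° − 94.08° = -94.08°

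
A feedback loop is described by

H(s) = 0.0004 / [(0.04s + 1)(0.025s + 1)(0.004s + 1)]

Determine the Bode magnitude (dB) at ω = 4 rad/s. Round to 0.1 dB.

-68.1 dB

At ω = 4 rad/s:
pole (1 + j4·0.04) = 1 + j0.16 → |·| ≈ 1.0127, ∠ ≈ 9.09°
pole (1 + j4·0.025) = 1 + j0.1 → |·| ≈ 1.005, ∠ ≈ 5.71°
pole (1 + j4·0.004) = 1 + j0.016 → |·| ≈ 1.0001, ∠ ≈ 0.92°
|H| = 0.0004 · 1 / (1.0127 · 1.005 · 1.0001) ≈ 0.00039298
Gain = 20 log₁₀(0.00039298) ≈ -68.11 dB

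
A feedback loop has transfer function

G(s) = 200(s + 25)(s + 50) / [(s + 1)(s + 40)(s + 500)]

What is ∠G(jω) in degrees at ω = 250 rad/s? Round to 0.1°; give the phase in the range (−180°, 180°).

At s = jω = j250:
zero (s+25): 25 + j250 → |·| = √(25²+250²) = √63125 ≈ 251.25, ∠ = arctan(250/25) ≈ 84.29°
zero (s+50): 50 + j250 → |·| = √(50²+250²) = √65000 ≈ 254.95, ∠ = arctan(250/50) ≈ 78.69°
pole (s+1): 1 + j250 → |·| = √(1²+250²) = √62501 ≈ 250, ∠ = arctan(250/1) ≈ 89.77°
pole (s+40): 40 + j250 → |·| = √(40²+250²) = √64100 ≈ 253.18, ∠ = arctan(250/40) ≈ 80.91°
pole (s+500): 500 + j250 → |·| = √(500²+250²) = √312500 ≈ 559.02, ∠ = arctan(250/500) ≈ 26.57°
∠G = 162.98° − 197.25° = -34.27°

-34.3°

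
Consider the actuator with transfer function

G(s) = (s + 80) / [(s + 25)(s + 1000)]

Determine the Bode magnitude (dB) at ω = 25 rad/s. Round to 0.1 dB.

At s = jω = j25:
zero (s+80): 80 + j25 → |·| = √(80²+25²) = √7025 ≈ 83.815, ∠ = arctan(25/80) ≈ 17.35°
pole (s+25): 25 + j25 → |·| = √(25²+25²) = √1250 ≈ 35.355, ∠ = arctan(25/25) ≈ 45.00°
pole (s+1000): 1000 + j25 → |·| = √(1000²+25²) = √1000625 ≈ 1000.3, ∠ = arctan(25/1000) ≈ 1.43°
|G| = 1 · 83.815 / 35366 ≈ 0.0023699
Gain = 20 log₁₀(0.0023699) ≈ -52.51 dB

-52.5 dB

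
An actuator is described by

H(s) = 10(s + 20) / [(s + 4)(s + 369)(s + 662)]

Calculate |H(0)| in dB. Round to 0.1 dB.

-73.8 dB

H(0) = 10·20 / (4·369·662) ≈ 0.00020468
20 log₁₀(0.00020468) ≈ -73.78 dB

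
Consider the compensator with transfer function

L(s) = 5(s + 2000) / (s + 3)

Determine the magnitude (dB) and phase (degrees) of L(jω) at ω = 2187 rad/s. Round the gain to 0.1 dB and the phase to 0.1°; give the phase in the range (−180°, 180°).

16.6 dB, -42.4°

At s = jω = j2187:
zero (s+2000): 2000 + j2187 → |·| = √(2000²+2187²) = √8782969 ≈ 2963.6, ∠ = arctan(2187/2000) ≈ 47.56°
pole (s+3): 3 + j2187 → |·| = √(3²+2187²) = √4782978 ≈ 2187, ∠ = arctan(2187/3) ≈ 89.92°
|L| = 5 · 2963.6 / 2187 ≈ 6.7755
Gain = 20 log₁₀(6.7755) ≈ 16.62 dB
∠L = 47.56° − 89.92° = -42.36°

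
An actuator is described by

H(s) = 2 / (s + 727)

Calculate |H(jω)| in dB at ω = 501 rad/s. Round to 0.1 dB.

-52.9 dB

Substitute s = j501:
Numerator: 2 = 2 + j0
Denominator: (j501) + 727 = 727 + j501
|N| = √(2² + 0²) ≈ 2, ∠N ≈ 0.00°
|D| = √(727² + 501²) ≈ 882.91, ∠D ≈ 34.57°
|H| = 2 / 882.91 ≈ 0.0022652
Gain = 20 log₁₀(0.0022652) ≈ -52.90 dB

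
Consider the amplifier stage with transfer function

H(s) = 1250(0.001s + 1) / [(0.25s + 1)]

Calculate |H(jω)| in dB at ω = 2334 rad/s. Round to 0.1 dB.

14.7 dB

At ω = 2334 rad/s:
zero (1 + j2334·0.001) = 1 + j2.334 → |·| ≈ 2.5392, ∠ ≈ 66.81°
pole (1 + j2334·0.25) = 1 + j583.5 → |·| ≈ 583.5, ∠ ≈ 89.90°
|H| = 1250 · 2.5392 / (583.5) ≈ 5.4396
Gain = 20 log₁₀(5.4396) ≈ 14.71 dB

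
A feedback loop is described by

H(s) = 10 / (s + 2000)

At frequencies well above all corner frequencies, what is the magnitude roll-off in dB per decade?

-20 dB/decade

Each pole contributes −20 dB/decade at high frequency; each zero contributes +20 dB/decade.
Net: 0 zero(s) − 1 pole(s) → -20 dB/decade.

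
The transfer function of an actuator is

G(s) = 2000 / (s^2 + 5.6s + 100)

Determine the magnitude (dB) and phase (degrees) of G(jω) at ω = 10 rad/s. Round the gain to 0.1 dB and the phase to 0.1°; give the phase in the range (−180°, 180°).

At s = jω = j10:
quadratic: (j10)² + 5.6·j10 + 100 = 0 + j56 → |·| ≈ 56, ∠ ≈ 90.00°
|G| = 2000 / 56 ≈ 35.714
Gain = 20 log₁₀(35.714) ≈ 31.06 dB
∠G = 0.00° − 90.00° = -90.00°

31.1 dB, -90.0°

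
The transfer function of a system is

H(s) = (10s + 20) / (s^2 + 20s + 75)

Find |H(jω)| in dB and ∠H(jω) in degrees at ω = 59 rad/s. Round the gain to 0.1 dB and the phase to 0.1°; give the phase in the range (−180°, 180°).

Substitute s = j59:
Numerator: 10(j59) + 20 = 20 + j590
Denominator: (j59)^2 + 20(j59) + 75 = -3406 + j1180
|N| = √(20² + 590²) ≈ 590.34, ∠N ≈ 88.06°
|D| = √(3406² + 1180²) ≈ 3604.6, ∠D ≈ 160.89°
|H| = 590.34 / 3604.6 ≈ 0.16377
Gain = 20 log₁₀(0.16377) ≈ -15.72 dB
∠H = 88.06° − 160.89° = -72.83°

-15.7 dB, -72.8°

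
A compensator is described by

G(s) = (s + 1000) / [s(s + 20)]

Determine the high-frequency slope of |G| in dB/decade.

Each pole contributes −20 dB/decade at high frequency; each zero contributes +20 dB/decade.
Net: 1 zero(s) − 2 pole(s) → -20 dB/decade.

-20 dB/decade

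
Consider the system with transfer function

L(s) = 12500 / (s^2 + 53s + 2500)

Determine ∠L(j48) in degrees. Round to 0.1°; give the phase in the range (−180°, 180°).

At s = jω = j48:
quadratic: (j48)² + 53·j48 + 2500 = 196 + j2544 → |·| ≈ 2551.5, ∠ ≈ 85.59°
∠L = 0.00° − 85.59° = -85.59°

-85.6°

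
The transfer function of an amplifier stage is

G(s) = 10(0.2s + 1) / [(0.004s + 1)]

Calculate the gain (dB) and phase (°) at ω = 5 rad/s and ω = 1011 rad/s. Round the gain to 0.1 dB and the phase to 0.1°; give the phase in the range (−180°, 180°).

ω = 5: 23.0 dB, 43.9°; ω = 1011: 53.7 dB, 13.6°

At ω = 5 rad/s:
zero (1 + j5·0.2) = 1 + j1 → |·| ≈ 1.4142, ∠ ≈ 45.00°
pole (1 + j5·0.004) = 1 + j0.02 → |·| ≈ 1.0002, ∠ ≈ 1.15°
|G| = 10 · 1.4142 / (1.0002) ≈ 14.139
Gain = 20 log₁₀(14.139) ≈ 23.01 dB
∠G = (45.00°) − (1.15°) = 43.85°

At ω = 1011 rad/s:
zero (1 + j1011·0.2) = 1 + j202.2 → |·| ≈ 202.2, ∠ ≈ 89.72°
pole (1 + j1011·0.004) = 1 + j4.044 → |·| ≈ 4.1658, ∠ ≈ 76.11°
|G| = 10 · 202.2 / (4.1658) ≈ 485.38
Gain = 20 log₁₀(485.38) ≈ 53.72 dB
∠G = (89.72°) − (76.11°) = 13.61°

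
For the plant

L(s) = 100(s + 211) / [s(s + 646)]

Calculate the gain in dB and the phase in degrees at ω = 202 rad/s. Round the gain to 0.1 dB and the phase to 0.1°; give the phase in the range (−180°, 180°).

-13.4 dB, -63.6°

At s = jω = j202:
zero (s+211): 211 + j202 → |·| = √(211²+202²) = √85325 ≈ 292.1, ∠ = arctan(202/211) ≈ 43.75°
pole (s+646): 646 + j202 → |·| = √(646²+202²) = √458120 ≈ 676.85, ∠ = arctan(202/646) ≈ 17.36°
pole at origin: |s| = 202, ∠ = 90.00° (in denominator)
|L| = 100 · 292.1 / 1.3672e+05 ≈ 0.21365
Gain = 20 log₁₀(0.21365) ≈ -13.41 dB
∠L = 43.75° − 107.36° = -63.61°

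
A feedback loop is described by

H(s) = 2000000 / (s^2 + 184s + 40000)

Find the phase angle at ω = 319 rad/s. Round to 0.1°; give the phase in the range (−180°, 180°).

At s = jω = j319:
quadratic: (j319)² + 184·j319 + 40000 = -61761 + j58696 → |·| ≈ 85204, ∠ ≈ 136.46°
∠H = 0.00° − 136.46° = -136.46°

-136.5°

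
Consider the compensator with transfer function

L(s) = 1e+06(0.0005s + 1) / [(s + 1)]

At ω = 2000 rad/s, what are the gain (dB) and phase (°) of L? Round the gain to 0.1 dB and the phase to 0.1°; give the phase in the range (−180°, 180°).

57.0 dB, -45.0°

At ω = 2000 rad/s:
zero (1 + j2000·0.0005) = 1 + j1 → |·| ≈ 1.4142, ∠ ≈ 45.00°
pole (1 + j2000·1) = 1 + j2000 → |·| ≈ 2000, ∠ ≈ 89.97°
|L| = 1e+06 · 1.4142 / (2000) ≈ 707.1
Gain = 20 log₁₀(707.1) ≈ 56.99 dB
∠L = (45.00°) − (89.97°) = -44.97°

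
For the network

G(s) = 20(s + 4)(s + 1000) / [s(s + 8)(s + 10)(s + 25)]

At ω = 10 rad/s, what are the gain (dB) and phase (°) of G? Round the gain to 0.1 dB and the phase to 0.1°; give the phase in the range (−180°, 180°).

12.9 dB, -139.4°

At s = jω = j10:
zero (s+4): 4 + j10 → |·| = √(4²+10²) = √116 ≈ 10.77, ∠ = arctan(10/4) ≈ 68.20°
zero (s+1000): 1000 + j10 → |·| = √(1000²+10²) = √1000100 ≈ 1000, ∠ = arctan(10/1000) ≈ 0.57°
pole (s+8): 8 + j10 → |·| = √(8²+10²) = √164 ≈ 12.806, ∠ = arctan(10/8) ≈ 51.34°
pole (s+10): 10 + j10 → |·| = √(10²+10²) = √200 ≈ 14.142, ∠ = arctan(10/10) ≈ 45.00°
pole (s+25): 25 + j10 → |·| = √(25²+10²) = √725 ≈ 26.926, ∠ = arctan(10/25) ≈ 21.80°
pole at origin: |s| = 10, ∠ = 90.00° (in denominator)
|G| = 20 · 10770 / 48764 ≈ 4.4172
Gain = 20 log₁₀(4.4172) ≈ 12.90 dB
∠G = 68.77° − 208.14° = -139.37°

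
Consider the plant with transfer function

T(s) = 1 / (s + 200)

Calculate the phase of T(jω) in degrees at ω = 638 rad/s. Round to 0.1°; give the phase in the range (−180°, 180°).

At s = jω = j638:
pole (s+200): 200 + j638 → |·| = √(200²+638²) = √447044 ≈ 668.61, ∠ = arctan(638/200) ≈ 72.59°
∠T = 0.00° − 72.59° = -72.59°

-72.6°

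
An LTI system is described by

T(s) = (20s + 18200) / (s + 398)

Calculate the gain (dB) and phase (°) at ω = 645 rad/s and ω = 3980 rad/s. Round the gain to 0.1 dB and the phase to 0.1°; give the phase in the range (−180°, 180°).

Substitute s = j645:
Numerator: 20(j645) + 18200 = 18200 + j12900
Denominator: (j645) + 398 = 398 + j645
|N| = √(18200² + 12900²) ≈ 22308, ∠N ≈ 35.33°
|D| = √(398² + 645²) ≈ 757.91, ∠D ≈ 58.32°
|T| = 22308 / 757.91 ≈ 29.434
Gain = 20 log₁₀(29.434) ≈ 29.38 dB
∠T = 35.33° − 58.32° = -22.99°

Substitute s = j3980:
Numerator: 20(j3980) + 18200 = 18200 + j79600
Denominator: (j3980) + 398 = 398 + j3980
|N| = √(18200² + 79600²) ≈ 81654, ∠N ≈ 77.12°
|D| = √(398² + 3980²) ≈ 3999.9, ∠D ≈ 84.29°
|T| = 81654 / 3999.9 ≈ 20.414
Gain = 20 log₁₀(20.414) ≈ 26.20 dB
∠T = 77.12° − 84.29° = -7.17°

ω = 645: 29.4 dB, -23.0°; ω = 3980: 26.2 dB, -7.2°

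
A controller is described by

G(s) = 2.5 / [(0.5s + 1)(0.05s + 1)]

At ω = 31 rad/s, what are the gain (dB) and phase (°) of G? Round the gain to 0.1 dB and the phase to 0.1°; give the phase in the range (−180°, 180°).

-21.2 dB, -143.5°

At ω = 31 rad/s:
pole (1 + j31·0.5) = 1 + j15.5 → |·| ≈ 15.532, ∠ ≈ 86.31°
pole (1 + j31·0.05) = 1 + j1.55 → |·| ≈ 1.8446, ∠ ≈ 57.17°
|G| = 2.5 · 1 / (15.532 · 1.8446) ≈ 0.087259
Gain = 20 log₁₀(0.087259) ≈ -21.18 dB
∠G = (0°) − (86.31° + 57.17°) = -143.48°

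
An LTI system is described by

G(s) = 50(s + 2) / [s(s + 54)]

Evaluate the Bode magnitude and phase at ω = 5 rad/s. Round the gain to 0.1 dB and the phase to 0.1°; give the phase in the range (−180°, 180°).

At s = jω = j5:
zero (s+2): 2 + j5 → |·| = √(2²+5²) = √29 ≈ 5.3852, ∠ = arctan(5/2) ≈ 68.20°
pole (s+54): 54 + j5 → |·| = √(54²+5²) = √2941 ≈ 54.231, ∠ = arctan(5/54) ≈ 5.29°
pole at origin: |s| = 5, ∠ = 90.00° (in denominator)
|G| = 50 · 5.3852 / 271.16 ≈ 0.99299
Gain = 20 log₁₀(0.99299) ≈ -0.06 dB
∠G = 68.20° − 95.29° = -27.09°

-0.1 dB, -27.1°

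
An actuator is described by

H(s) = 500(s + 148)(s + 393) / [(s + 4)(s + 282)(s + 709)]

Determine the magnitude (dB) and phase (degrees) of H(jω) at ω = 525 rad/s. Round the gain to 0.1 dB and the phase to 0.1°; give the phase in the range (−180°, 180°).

-3.8 dB, -60.4°

At s = jω = j525:
zero (s+148): 148 + j525 → |·| = √(148²+525²) = √297529 ≈ 545.46, ∠ = arctan(525/148) ≈ 74.26°
zero (s+393): 393 + j525 → |·| = √(393²+525²) = √430074 ≈ 655.8, ∠ = arctan(525/393) ≈ 53.18°
pole (s+4): 4 + j525 → |·| = √(4²+525²) = √275641 ≈ 525.02, ∠ = arctan(525/4) ≈ 89.56°
pole (s+282): 282 + j525 → |·| = √(282²+525²) = √355149 ≈ 595.94, ∠ = arctan(525/282) ≈ 61.76°
pole (s+709): 709 + j525 → |·| = √(709²+525²) = √778306 ≈ 882.22, ∠ = arctan(525/709) ≈ 36.52°
|H| = 500 · 3.5771e+05 / 2.7603e+08 ≈ 0.64795
Gain = 20 log₁₀(0.64795) ≈ -3.77 dB
∠H = 127.44° − 187.84° = -60.40°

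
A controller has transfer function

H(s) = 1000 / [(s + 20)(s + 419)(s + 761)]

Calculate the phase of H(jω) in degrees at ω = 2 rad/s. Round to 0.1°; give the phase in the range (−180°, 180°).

At s = jω = j2:
pole (s+20): 20 + j2 → |·| = √(20²+2²) = √404 ≈ 20.1, ∠ = arctan(2/20) ≈ 5.71°
pole (s+419): 419 + j2 → |·| = √(419²+2²) = √175565 ≈ 419, ∠ = arctan(2/419) ≈ 0.27°
pole (s+761): 761 + j2 → |·| = √(761²+2²) = √579125 ≈ 761, ∠ = arctan(2/761) ≈ 0.15°
∠H = 0.00° − 6.13° = -6.13°

-6.1°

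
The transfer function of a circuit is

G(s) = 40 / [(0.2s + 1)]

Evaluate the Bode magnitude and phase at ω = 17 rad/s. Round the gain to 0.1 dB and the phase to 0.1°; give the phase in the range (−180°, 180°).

At ω = 17 rad/s:
pole (1 + j17·0.2) = 1 + j3.4 → |·| ≈ 3.544, ∠ ≈ 73.61°
|G| = 40 · 1 / (3.544) ≈ 11.287
Gain = 20 log₁₀(11.287) ≈ 21.05 dB
∠G = (0°) − (73.61°) = -73.61°

21.1 dB, -73.6°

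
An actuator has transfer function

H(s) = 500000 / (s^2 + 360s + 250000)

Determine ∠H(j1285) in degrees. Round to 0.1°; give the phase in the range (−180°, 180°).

At s = jω = j1285:
quadratic: (j1285)² + 360·j1285 + 250000 = -1401225 + j462600 → |·| ≈ 1.4756e+06, ∠ ≈ 161.73°
∠H = 0.00° − 161.73° = -161.73°

-161.7°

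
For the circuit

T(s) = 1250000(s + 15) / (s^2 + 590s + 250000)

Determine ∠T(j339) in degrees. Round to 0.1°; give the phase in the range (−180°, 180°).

At s = jω = j339:
zero (s+15): 15 + j339 → |·| = √(15²+339²) = √115146 ≈ 339.33, ∠ = arctan(339/15) ≈ 87.47°
quadratic: (j339)² + 590·j339 + 250000 = 135079 + j200010 → |·| ≈ 2.4135e+05, ∠ ≈ 55.97°
∠T = 87.47° − 55.97° = 31.50°

31.5°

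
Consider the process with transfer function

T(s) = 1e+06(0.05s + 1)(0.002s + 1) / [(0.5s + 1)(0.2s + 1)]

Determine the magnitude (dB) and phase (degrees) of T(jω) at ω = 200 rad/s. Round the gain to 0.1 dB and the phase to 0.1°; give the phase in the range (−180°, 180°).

68.6 dB, -71.9°

At ω = 200 rad/s:
zero (1 + j200·0.05) = 1 + j10 → |·| ≈ 10.05, ∠ ≈ 84.29°
zero (1 + j200·0.002) = 1 + j0.4 → |·| ≈ 1.077, ∠ ≈ 21.80°
pole (1 + j200·0.5) = 1 + j100 → |·| ≈ 100, ∠ ≈ 89.43°
pole (1 + j200·0.2) = 1 + j40 → |·| ≈ 40.012, ∠ ≈ 88.57°
|T| = 1e+06 · 10.05 · 1.077 / (100 · 40.012) ≈ 2705.2
Gain = 20 log₁₀(2705.2) ≈ 68.64 dB
∠T = (84.29° + 21.80°) − (89.43° + 88.57°) = -71.91°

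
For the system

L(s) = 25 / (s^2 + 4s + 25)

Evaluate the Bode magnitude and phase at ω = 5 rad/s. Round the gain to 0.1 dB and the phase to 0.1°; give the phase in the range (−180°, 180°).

At s = jω = j5:
quadratic: (j5)² + 4·j5 + 25 = 0 + j20 → |·| ≈ 20, ∠ ≈ 90.00°
|L| = 25 / 20 ≈ 1.25
Gain = 20 log₁₀(1.25) ≈ 1.94 dB
∠L = 0.00° − 90.00° = -90.00°

1.9 dB, -90.0°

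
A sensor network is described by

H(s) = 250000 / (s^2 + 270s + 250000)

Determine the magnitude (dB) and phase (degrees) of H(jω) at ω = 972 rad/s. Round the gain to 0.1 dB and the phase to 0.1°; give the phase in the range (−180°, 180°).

-9.5 dB, -159.3°

At s = jω = j972:
quadratic: (j972)² + 270·j972 + 250000 = -694784 + j262440 → |·| ≈ 7.427e+05, ∠ ≈ 159.31°
|H| = 250000 / 7.427e+05 ≈ 0.33661
Gain = 20 log₁₀(0.33661) ≈ -9.46 dB
∠H = 0.00° − 159.31° = -159.31°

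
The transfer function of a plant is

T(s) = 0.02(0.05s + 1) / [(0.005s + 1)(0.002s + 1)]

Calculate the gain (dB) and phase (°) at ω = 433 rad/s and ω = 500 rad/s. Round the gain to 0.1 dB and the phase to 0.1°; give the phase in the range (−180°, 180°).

ω = 433: -17.2 dB, -18.7°; ω = 500: -17.6 dB, -25.5°

At ω = 433 rad/s:
zero (1 + j433·0.05) = 1 + j21.65 → |·| ≈ 21.673, ∠ ≈ 87.36°
pole (1 + j433·0.005) = 1 + j2.165 → |·| ≈ 2.3848, ∠ ≈ 65.21°
pole (1 + j433·0.002) = 1 + j0.866 → |·| ≈ 1.3229, ∠ ≈ 40.89°
|T| = 0.02 · 21.673 / (2.3848 · 1.3229) ≈ 0.13739
Gain = 20 log₁₀(0.13739) ≈ -17.24 dB
∠T = (87.36°) − (65.21° + 40.89°) = -18.74°

At ω = 500 rad/s:
zero (1 + j500·0.05) = 1 + j25 → |·| ≈ 25.02, ∠ ≈ 87.71°
pole (1 + j500·0.005) = 1 + j2.5 → |·| ≈ 2.6926, ∠ ≈ 68.20°
pole (1 + j500·0.002) = 1 + j1 → |·| ≈ 1.4142, ∠ ≈ 45.00°
|T| = 0.02 · 25.02 / (2.6926 · 1.4142) ≈ 0.13141
Gain = 20 log₁₀(0.13141) ≈ -17.63 dB
∠T = (87.71°) − (68.20° + 45.00°) = -25.49°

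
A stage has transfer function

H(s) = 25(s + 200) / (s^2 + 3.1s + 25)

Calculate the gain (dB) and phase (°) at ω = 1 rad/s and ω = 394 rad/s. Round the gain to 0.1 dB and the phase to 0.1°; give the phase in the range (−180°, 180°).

At s = jω = j1:
zero (s+200): 200 + j1 → |·| = √(200²+1²) = √40001 ≈ 200, ∠ = arctan(1/200) ≈ 0.29°
quadratic: (j1)² + 3.1·j1 + 25 = 24 + j3.1 → |·| ≈ 24.199, ∠ ≈ 7.36°
|H| = 25 · 200 / 24.199 ≈ 206.62
Gain = 20 log₁₀(206.62) ≈ 46.30 dB
∠H = 0.29° − 7.36° = -7.07°

At s = jω = j394:
zero (s+200): 200 + j394 → |·| = √(200²+394²) = √195236 ≈ 441.86, ∠ = arctan(394/200) ≈ 63.09°
quadratic: (j394)² + 3.1·j394 + 25 = -155211 + j1221.4 → |·| ≈ 1.5522e+05, ∠ ≈ 179.55°
|H| = 25 · 441.86 / 1.5522e+05 ≈ 0.071167
Gain = 20 log₁₀(0.071167) ≈ -22.95 dB
∠H = 63.09° − 179.55° = -116.46°

ω = 1: 46.3 dB, -7.1°; ω = 394: -23.0 dB, -116.5°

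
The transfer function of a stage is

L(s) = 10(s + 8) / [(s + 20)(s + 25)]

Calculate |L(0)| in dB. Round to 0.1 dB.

-15.9 dB

L(0) = 10·8 / (20·25) = 0.16
20 log₁₀(0.16) ≈ -15.92 dB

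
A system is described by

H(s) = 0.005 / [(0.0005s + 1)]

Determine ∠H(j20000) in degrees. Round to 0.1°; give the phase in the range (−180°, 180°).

-84.3°

At ω = 20000 rad/s:
pole (1 + j20000·0.0005) = 1 + j10 → |·| ≈ 10.05, ∠ ≈ 84.29°
∠H = (0°) − (84.29°) = -84.29°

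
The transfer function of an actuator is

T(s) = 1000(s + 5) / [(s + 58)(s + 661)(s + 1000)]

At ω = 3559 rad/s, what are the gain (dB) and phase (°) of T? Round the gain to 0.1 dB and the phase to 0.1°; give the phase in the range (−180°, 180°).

-82.5 dB, -152.9°

At s = jω = j3559:
zero (s+5): 5 + j3559 → |·| = √(5²+3559²) = √12666506 ≈ 3559, ∠ = arctan(3559/5) ≈ 89.92°
pole (s+58): 58 + j3559 → |·| = √(58²+3559²) = √12669845 ≈ 3559.5, ∠ = arctan(3559/58) ≈ 89.07°
pole (s+661): 661 + j3559 → |·| = √(661²+3559²) = √13103402 ≈ 3619.9, ∠ = arctan(3559/661) ≈ 79.48°
pole (s+1000): 1000 + j3559 → |·| = √(1000²+3559²) = √13666481 ≈ 3696.8, ∠ = arctan(3559/1000) ≈ 74.31°
|T| = 1000 · 3559 / 4.7633e+10 ≈ 7.4717e-05
Gain = 20 log₁₀(7.4717e-05) ≈ -82.53 dB
∠T = 89.92° − 242.86° = -152.94°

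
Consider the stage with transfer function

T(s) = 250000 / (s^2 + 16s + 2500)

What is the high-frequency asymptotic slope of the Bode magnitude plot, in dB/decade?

-40 dB/decade

Each pole contributes −20 dB/decade at high frequency; each zero contributes +20 dB/decade.
Net: 0 zero(s) − 2 pole(s) → -40 dB/decade.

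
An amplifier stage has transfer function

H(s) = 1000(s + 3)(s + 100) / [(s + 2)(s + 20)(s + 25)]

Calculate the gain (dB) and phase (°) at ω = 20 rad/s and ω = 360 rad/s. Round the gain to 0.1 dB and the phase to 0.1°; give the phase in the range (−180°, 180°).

At s = jω = j20:
zero (s+3): 3 + j20 → |·| = √(3²+20²) = √409 ≈ 20.224, ∠ = arctan(20/3) ≈ 81.47°
zero (s+100): 100 + j20 → |·| = √(100²+20²) = √10400 ≈ 101.98, ∠ = arctan(20/100) ≈ 11.31°
pole (s+2): 2 + j20 → |·| = √(2²+20²) = √404 ≈ 20.1, ∠ = arctan(20/2) ≈ 84.29°
pole (s+20): 20 + j20 → |·| = √(20²+20²) = √800 ≈ 28.284, ∠ = arctan(20/20) ≈ 45.00°
pole (s+25): 25 + j20 → |·| = √(25²+20²) = √1025 ≈ 32.016, ∠ = arctan(20/25) ≈ 38.66°
|H| = 1000 · 2062.4 / 18201 ≈ 113.31
Gain = 20 log₁₀(113.31) ≈ 41.09 dB
∠H = 92.78° − 167.95° = -75.17°

At s = jω = j360:
zero (s+3): 3 + j360 → |·| = √(3²+360²) = √129609 ≈ 360.01, ∠ = arctan(360/3) ≈ 89.52°
zero (s+100): 100 + j360 → |·| = √(100²+360²) = √139600 ≈ 373.63, ∠ = arctan(360/100) ≈ 74.48°
pole (s+2): 2 + j360 → |·| = √(2²+360²) = √129604 ≈ 360.01, ∠ = arctan(360/2) ≈ 89.68°
pole (s+20): 20 + j360 → |·| = √(20²+360²) = √130000 ≈ 360.56, ∠ = arctan(360/20) ≈ 86.82°
pole (s+25): 25 + j360 → |·| = √(25²+360²) = √130225 ≈ 360.87, ∠ = arctan(360/25) ≈ 86.03°
|H| = 1000 · 1.3451e+05 / 4.6843e+07 ≈ 2.8715
Gain = 20 log₁₀(2.8715) ≈ 9.16 dB
∠H = 164.00° − 262.53° = -98.53°

ω = 20: 41.1 dB, -75.2°; ω = 360: 9.2 dB, -98.5°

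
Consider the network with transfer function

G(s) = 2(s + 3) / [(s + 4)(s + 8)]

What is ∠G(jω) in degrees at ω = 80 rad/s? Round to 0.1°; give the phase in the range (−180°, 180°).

At s = jω = j80:
zero (s+3): 3 + j80 → |·| = √(3²+80²) = √6409 ≈ 80.056, ∠ = arctan(80/3) ≈ 87.85°
pole (s+4): 4 + j80 → |·| = √(4²+80²) = √6416 ≈ 80.1, ∠ = arctan(80/4) ≈ 87.14°
pole (s+8): 8 + j80 → |·| = √(8²+80²) = √6464 ≈ 80.399, ∠ = arctan(80/8) ≈ 84.29°
∠G = 87.85° − 171.43° = -83.58°

-83.6°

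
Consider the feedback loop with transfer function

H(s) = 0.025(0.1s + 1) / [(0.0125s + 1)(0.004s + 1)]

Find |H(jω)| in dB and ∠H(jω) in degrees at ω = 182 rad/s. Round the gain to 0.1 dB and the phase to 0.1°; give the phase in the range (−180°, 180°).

-16.6 dB, -15.5°

At ω = 182 rad/s:
zero (1 + j182·0.1) = 1 + j18.2 → |·| ≈ 18.227, ∠ ≈ 86.86°
pole (1 + j182·0.0125) = 1 + j2.275 → |·| ≈ 2.4851, ∠ ≈ 66.27°
pole (1 + j182·0.004) = 1 + j0.728 → |·| ≈ 1.2369, ∠ ≈ 36.05°
|H| = 0.025 · 18.227 / (2.4851 · 1.2369) ≈ 0.14824
Gain = 20 log₁₀(0.14824) ≈ -16.58 dB
∠H = (86.86°) − (66.27° + 36.05°) = -15.46°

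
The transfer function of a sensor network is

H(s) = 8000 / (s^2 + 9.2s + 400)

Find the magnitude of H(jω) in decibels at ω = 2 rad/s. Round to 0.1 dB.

26.1 dB

At s = jω = j2:
quadratic: (j2)² + 9.2·j2 + 400 = 396 + j18.4 → |·| ≈ 396.43, ∠ ≈ 2.66°
|H| = 8000 / 396.43 ≈ 20.18
Gain = 20 log₁₀(20.18) ≈ 26.10 dB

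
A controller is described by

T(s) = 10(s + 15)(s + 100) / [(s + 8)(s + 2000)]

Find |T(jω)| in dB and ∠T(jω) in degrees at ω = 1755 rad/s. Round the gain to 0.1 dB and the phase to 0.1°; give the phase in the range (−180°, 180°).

16.4 dB, 45.2°

At s = jω = j1755:
zero (s+15): 15 + j1755 → |·| = √(15²+1755²) = √3080250 ≈ 1755.1, ∠ = arctan(1755/15) ≈ 89.51°
zero (s+100): 100 + j1755 → |·| = √(100²+1755²) = √3090025 ≈ 1757.8, ∠ = arctan(1755/100) ≈ 86.74°
pole (s+8): 8 + j1755 → |·| = √(8²+1755²) = √3080089 ≈ 1755, ∠ = arctan(1755/8) ≈ 89.74°
pole (s+2000): 2000 + j1755 → |·| = √(2000²+1755²) = √7080025 ≈ 2660.8, ∠ = arctan(1755/2000) ≈ 41.27°
|T| = 10 · 3.0851e+06 / 4.6697e+06 ≈ 6.6066
Gain = 20 log₁₀(6.6066) ≈ 16.40 dB
∠T = 176.25° − 131.01° = 45.24°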